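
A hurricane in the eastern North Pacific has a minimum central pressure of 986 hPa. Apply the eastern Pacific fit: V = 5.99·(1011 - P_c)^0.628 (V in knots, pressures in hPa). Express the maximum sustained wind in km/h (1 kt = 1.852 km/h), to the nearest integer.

84 km/h

ΔP = 1011 − 986 = 25 hPa.
V ≈ 5.99 × 25^0.628 = 5.99 × 7.549 ≈ 45.220 kt.
45.220 × 1.852 ≈ 83.75 km/h → 84 km/h.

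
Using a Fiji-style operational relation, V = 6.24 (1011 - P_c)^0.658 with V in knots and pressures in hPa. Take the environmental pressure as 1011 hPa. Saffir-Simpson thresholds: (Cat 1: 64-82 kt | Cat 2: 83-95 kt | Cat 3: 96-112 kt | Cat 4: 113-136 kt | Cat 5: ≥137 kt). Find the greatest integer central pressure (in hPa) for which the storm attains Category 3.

Category 3 begins at V = 96 kt.
Required ΔP = (96/6.24)^(1/0.658) = 15.385^1.520 ≈ 63.69 hPa.
P_c ≤ 1011 − 63.69 = 947.31, so the highest integer P_c is 947 hPa.

947 hPa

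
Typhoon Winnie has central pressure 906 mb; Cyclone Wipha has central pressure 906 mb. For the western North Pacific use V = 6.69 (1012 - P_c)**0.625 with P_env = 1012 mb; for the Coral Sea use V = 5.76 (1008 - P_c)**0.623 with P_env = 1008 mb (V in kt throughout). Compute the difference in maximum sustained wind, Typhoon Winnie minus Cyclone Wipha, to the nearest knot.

Typhoon Winnie: ΔP = 106; V ≈ 6.69 × 106^0.625 ≈ 123.38 kt.
Cyclone Wipha: ΔP = 102; V ≈ 5.76 × 102^0.623 ≈ 102.75 kt.
Difference ≈ 123.38 − 102.75 = 20.63 → 21 kt.

21 kt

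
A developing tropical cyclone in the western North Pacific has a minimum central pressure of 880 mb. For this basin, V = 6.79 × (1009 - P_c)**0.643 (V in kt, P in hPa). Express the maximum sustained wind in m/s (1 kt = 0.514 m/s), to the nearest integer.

ΔP = 1009 − 880 = 129 mb.
V ≈ 6.79 × 129^0.643 = 6.79 × 22.757 ≈ 154.518 kt.
154.518 × 0.514 ≈ 79.42 m/s → 79 m/s.

79 m/s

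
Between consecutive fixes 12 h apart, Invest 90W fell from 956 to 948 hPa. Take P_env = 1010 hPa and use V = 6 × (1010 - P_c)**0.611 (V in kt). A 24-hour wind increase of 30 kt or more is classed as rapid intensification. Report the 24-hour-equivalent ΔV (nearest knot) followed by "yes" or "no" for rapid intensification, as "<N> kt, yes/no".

V₁: ΔP = 54, V ≈ 6 × 54^0.611 ≈ 68.65 kt.
V₂: ΔP = 62, V ≈ 6 × 62^0.611 ≈ 74.70 kt.
ΔV over 12 h = 6.05 kt → 24 h equivalent = 6.05 × 24/12 ≈ 12.10 kt.
12 kt < 30 kt ⇒ not rapid intensification.

12 kt, no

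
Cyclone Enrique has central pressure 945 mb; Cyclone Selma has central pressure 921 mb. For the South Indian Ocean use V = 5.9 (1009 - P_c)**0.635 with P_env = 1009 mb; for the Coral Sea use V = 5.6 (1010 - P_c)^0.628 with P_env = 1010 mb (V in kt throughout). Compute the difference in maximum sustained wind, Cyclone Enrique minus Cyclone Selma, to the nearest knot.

Cyclone Enrique: ΔP = 64; V ≈ 5.9 × 64^0.635 ≈ 82.75 kt.
Cyclone Selma: ΔP = 89; V ≈ 5.6 × 89^0.628 ≈ 93.84 kt.
Difference ≈ 82.75 − 93.84 = -11.09 → -11 kt.

-11 kt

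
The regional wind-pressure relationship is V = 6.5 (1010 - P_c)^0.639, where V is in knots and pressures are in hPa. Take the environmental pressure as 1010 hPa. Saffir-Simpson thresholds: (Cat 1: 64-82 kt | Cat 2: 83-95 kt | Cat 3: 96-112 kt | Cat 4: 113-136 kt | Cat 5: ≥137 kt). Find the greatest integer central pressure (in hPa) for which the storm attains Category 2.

Category 2 begins at V = 83 kt.
Required ΔP = (83/6.5)^(1/0.639) = 12.769^1.565 ≈ 53.84 hPa.
P_c ≤ 1010 − 53.84 = 956.16, so the highest integer P_c is 956 hPa.

956 hPa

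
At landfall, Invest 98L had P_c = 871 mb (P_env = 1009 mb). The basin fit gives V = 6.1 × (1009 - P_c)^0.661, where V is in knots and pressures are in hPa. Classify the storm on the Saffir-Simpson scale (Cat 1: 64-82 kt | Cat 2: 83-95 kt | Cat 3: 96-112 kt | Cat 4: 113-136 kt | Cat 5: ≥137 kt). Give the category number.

5

ΔP = 1009 − 871 = 138 mb.
V ≈ 6.1 × 138^0.661 = 6.1 × 25.97 ≈ 158 kt.
158 kt falls in the Category 5 band.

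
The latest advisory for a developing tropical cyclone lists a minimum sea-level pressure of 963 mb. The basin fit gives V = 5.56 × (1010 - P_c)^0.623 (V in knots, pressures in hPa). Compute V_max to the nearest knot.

ΔP = 1010 − 963 = 47 mb.
47^0.623 ≈ 11.008.
V ≈ 5.56 × 11.008 ≈ 61.2 kt.

61 kt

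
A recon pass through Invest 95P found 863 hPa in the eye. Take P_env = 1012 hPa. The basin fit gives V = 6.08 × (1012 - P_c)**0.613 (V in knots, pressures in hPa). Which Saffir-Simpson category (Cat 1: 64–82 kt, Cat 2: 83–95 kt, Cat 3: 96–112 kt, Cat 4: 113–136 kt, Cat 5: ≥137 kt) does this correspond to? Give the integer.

ΔP = 1012 − 863 = 149 hPa.
V ≈ 6.08 × 149^0.613 = 6.08 × 21.49 ≈ 131 kt.
131 kt falls in the Category 4 band.

4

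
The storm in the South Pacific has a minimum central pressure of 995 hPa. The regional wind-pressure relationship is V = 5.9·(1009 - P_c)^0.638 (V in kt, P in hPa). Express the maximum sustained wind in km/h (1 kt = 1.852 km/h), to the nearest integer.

ΔP = 1009 − 995 = 14 hPa.
V ≈ 5.9 × 14^0.638 = 5.9 × 5.386 ≈ 31.775 kt.
31.775 × 1.852 ≈ 58.85 km/h → 59 km/h.

59 km/h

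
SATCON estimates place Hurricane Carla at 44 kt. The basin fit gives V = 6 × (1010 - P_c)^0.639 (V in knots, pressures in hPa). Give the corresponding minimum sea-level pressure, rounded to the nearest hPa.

987 hPa

ΔP = (V / 6)^(1/0.639) = (44/6)^1.565.
44/6 = 7.333; 7.333^1.565 ≈ 22.60 hPa.
P_c = 1010 − 22.60 = 987.40 ≈ 987 hPa.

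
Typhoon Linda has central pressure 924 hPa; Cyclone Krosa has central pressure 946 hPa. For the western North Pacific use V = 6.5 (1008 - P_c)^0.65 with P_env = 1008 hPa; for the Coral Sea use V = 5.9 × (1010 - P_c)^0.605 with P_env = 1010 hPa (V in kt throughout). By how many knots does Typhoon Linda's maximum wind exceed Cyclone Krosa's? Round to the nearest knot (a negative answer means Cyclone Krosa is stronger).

43 kt

Typhoon Linda: ΔP = 84; V ≈ 6.5 × 84^0.65 ≈ 115.80 kt.
Cyclone Krosa: ΔP = 64; V ≈ 5.9 × 64^0.605 ≈ 73.05 kt.
Difference ≈ 115.80 − 73.05 = 42.75 → 43 kt.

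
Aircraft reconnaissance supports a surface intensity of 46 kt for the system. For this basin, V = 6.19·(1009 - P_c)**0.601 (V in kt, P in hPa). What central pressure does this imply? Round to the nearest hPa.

ΔP = (V / 6.19)^(1/0.601) = (46/6.19)^1.664.
46/6.19 = 7.431; 7.431^1.664 ≈ 28.14 hPa.
P_c = 1009 − 28.14 = 980.86 ≈ 981 hPa.

981 hPa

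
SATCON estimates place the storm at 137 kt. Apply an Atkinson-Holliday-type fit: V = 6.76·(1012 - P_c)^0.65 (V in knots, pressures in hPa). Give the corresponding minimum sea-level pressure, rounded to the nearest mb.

910 mb

ΔP = (V / 6.76)^(1/0.65) = (137/6.76)^1.538.
137/6.76 = 20.266; 20.266^1.538 ≈ 102.43 mb.
P_c = 1012 − 102.43 = 909.57 ≈ 910 mb.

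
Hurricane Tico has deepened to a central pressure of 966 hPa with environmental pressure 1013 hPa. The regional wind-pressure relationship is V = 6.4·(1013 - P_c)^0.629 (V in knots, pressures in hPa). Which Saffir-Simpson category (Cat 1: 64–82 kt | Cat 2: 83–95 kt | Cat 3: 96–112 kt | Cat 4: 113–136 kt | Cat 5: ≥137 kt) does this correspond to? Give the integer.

1

ΔP = 1013 − 966 = 47 hPa.
V ≈ 6.4 × 47^0.629 = 6.4 × 11.27 ≈ 72 kt.
72 kt falls in the Category 1 band.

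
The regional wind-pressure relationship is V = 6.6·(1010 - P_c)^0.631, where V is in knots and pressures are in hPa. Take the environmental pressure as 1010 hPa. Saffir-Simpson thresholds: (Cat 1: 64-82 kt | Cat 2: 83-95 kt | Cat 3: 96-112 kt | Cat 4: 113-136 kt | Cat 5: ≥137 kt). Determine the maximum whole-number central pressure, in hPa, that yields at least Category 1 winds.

Category 1 begins at V = 64 kt.
Required ΔP = (64/6.6)^(1/0.631) = 9.697^1.585 ≈ 36.61 hPa.
P_c ≤ 1010 − 36.61 = 973.39, so the highest integer P_c is 973 hPa.

973 hPa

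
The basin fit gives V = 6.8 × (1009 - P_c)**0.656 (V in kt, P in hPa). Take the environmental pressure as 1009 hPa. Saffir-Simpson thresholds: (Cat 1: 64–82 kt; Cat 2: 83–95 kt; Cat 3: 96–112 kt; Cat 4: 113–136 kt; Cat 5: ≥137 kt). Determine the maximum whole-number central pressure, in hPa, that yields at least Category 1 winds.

Category 1 begins at V = 64 kt.
Required ΔP = (64/6.8)^(1/0.656) = 9.412^1.524 ≈ 30.50 hPa.
P_c ≤ 1009 − 30.50 = 978.50, so the highest integer P_c is 978 hPa.

978 hPa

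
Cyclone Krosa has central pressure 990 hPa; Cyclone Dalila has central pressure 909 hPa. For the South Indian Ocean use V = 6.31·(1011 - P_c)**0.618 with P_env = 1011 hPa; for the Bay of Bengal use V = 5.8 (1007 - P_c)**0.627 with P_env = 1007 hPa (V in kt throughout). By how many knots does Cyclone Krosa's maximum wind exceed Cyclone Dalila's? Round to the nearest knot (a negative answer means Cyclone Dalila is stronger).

-61 kt

Cyclone Krosa: ΔP = 21; V ≈ 6.31 × 21^0.618 ≈ 41.42 kt.
Cyclone Dalila: ΔP = 98; V ≈ 5.8 × 98^0.627 ≈ 102.78 kt.
Difference ≈ 41.42 − 102.78 = -61.36 → -61 kt.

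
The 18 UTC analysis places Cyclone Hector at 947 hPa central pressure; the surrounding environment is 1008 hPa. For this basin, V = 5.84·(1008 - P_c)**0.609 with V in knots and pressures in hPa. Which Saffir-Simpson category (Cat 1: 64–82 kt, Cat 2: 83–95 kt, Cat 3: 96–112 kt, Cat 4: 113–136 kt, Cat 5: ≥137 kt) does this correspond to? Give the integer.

1

ΔP = 1008 − 947 = 61 hPa.
V ≈ 5.84 × 61^0.609 = 5.84 × 12.23 ≈ 71 kt.
71 kt falls in the Category 1 band.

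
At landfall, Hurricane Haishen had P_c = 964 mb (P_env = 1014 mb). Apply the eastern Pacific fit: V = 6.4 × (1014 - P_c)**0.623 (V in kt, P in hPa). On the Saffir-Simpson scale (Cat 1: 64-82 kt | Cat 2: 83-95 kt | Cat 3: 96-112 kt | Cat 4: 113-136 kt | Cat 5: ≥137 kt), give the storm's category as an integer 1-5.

ΔP = 1014 − 964 = 50 mb.
V ≈ 6.4 × 50^0.623 = 6.4 × 11.44 ≈ 73 kt.
73 kt falls in the Category 1 band.

1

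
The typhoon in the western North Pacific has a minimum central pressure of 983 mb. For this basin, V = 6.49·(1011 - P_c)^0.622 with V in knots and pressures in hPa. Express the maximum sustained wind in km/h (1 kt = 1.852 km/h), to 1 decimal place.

95.5 km/h

ΔP = 1011 − 983 = 28 mb.
V ≈ 6.49 × 28^0.622 = 6.49 × 7.946 ≈ 51.568 kt.
51.568 × 1.852 ≈ 95.50 km/h → 95.5 km/h.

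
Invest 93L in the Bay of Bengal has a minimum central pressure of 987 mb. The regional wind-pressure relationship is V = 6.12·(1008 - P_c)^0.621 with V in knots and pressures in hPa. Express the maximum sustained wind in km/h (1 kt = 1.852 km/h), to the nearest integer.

75 km/h

ΔP = 1008 − 987 = 21 mb.
V ≈ 6.12 × 21^0.621 = 6.12 × 6.624 ≈ 40.537 kt.
40.537 × 1.852 ≈ 75.07 km/h → 75 km/h.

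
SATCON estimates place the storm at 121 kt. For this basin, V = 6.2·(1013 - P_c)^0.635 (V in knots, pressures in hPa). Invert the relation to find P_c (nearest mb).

ΔP = (V / 6.2)^(1/0.635) = (121/6.2)^1.575.
121/6.2 = 19.516; 19.516^1.575 ≈ 107.68 mb.
P_c = 1013 − 107.68 = 905.32 ≈ 905 mb.

905 mb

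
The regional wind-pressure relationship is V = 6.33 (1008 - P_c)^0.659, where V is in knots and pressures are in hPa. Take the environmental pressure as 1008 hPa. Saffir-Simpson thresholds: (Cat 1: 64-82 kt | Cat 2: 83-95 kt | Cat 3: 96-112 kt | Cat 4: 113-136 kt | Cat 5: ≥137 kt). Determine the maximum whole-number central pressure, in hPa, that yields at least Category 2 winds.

Category 2 begins at V = 83 kt.
Required ΔP = (83/6.33)^(1/0.659) = 13.112^1.517 ≈ 49.66 hPa.
P_c ≤ 1008 − 49.66 = 958.34, so the highest integer P_c is 958 hPa.

958 hPa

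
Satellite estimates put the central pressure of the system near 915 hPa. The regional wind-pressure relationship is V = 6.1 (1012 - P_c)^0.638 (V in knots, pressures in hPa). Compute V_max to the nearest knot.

ΔP = 1012 − 915 = 97 hPa.
97^0.638 ≈ 18.517.
V ≈ 6.1 × 18.517 ≈ 113.0 kt.

113 kt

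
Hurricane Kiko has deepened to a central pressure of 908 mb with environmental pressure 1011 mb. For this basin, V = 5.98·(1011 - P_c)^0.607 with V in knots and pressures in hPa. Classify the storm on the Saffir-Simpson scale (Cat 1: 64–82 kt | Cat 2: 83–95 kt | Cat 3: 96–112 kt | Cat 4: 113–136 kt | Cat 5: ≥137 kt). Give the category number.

3

ΔP = 1011 − 908 = 103 mb.
V ≈ 5.98 × 103^0.607 = 5.98 × 16.66 ≈ 100 kt.
100 kt falls in the Category 3 band.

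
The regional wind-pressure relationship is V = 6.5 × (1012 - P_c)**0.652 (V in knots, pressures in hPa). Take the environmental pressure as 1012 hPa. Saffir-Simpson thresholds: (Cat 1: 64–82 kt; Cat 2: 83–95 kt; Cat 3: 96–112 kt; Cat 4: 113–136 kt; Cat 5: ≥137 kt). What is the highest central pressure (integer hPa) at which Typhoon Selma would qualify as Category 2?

962 hPa

Category 2 begins at V = 83 kt.
Required ΔP = (83/6.5)^(1/0.652) = 12.769^1.534 ≈ 49.72 hPa.
P_c ≤ 1012 − 49.72 = 962.28, so the highest integer P_c is 962 hPa.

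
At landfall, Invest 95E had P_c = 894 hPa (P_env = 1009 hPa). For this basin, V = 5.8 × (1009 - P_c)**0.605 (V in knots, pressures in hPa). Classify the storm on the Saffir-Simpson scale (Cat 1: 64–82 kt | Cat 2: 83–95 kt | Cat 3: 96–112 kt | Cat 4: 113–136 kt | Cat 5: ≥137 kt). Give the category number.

3

ΔP = 1009 − 894 = 115 hPa.
V ≈ 5.8 × 115^0.605 = 5.8 × 17.65 ≈ 102 kt.
102 kt falls in the Category 3 band.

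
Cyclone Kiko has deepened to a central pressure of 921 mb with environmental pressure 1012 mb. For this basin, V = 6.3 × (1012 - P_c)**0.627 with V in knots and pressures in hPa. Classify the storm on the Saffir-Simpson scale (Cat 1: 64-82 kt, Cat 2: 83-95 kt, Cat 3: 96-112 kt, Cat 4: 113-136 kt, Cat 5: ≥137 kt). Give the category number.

ΔP = 1012 − 921 = 91 mb.
V ≈ 6.3 × 91^0.627 = 6.3 × 16.92 ≈ 107 kt.
107 kt falls in the Category 3 band.

3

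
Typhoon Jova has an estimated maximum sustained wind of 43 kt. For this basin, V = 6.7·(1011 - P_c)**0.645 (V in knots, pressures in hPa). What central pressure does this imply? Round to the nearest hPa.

ΔP = (V / 6.7)^(1/0.645) = (43/6.7)^1.550.
43/6.7 = 6.418; 6.418^1.550 ≈ 17.86 hPa.
P_c = 1011 − 17.86 = 993.14 ≈ 993 hPa.

993 hPa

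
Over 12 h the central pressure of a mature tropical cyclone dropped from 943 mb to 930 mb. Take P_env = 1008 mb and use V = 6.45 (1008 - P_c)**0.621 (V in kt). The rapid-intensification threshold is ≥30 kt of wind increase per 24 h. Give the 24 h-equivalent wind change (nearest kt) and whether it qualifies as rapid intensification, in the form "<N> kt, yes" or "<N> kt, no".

V₁: ΔP = 65, V ≈ 6.45 × 65^0.621 ≈ 86.17 kt.
V₂: ΔP = 78, V ≈ 6.45 × 78^0.621 ≈ 96.51 kt.
ΔV over 12 h = 10.34 kt → 24 h equivalent = 10.34 × 24/12 ≈ 20.68 kt.
21 kt < 30 kt ⇒ not rapid intensification.

21 kt, no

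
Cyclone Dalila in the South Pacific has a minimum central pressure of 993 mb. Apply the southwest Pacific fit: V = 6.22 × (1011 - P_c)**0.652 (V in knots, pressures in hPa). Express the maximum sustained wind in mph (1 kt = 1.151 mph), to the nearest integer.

47 mph

ΔP = 1011 − 993 = 18 mb.
V ≈ 6.22 × 18^0.652 = 6.22 × 6.583 ≈ 40.948 kt.
40.948 × 1.151 ≈ 47.13 mph → 47 mph.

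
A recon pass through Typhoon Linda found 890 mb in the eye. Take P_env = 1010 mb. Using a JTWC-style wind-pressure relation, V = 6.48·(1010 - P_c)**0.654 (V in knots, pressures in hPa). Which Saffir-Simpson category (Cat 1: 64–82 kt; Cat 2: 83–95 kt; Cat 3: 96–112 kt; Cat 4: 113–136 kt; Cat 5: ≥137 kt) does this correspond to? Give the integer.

5

ΔP = 1010 − 890 = 120 mb.
V ≈ 6.48 × 120^0.654 = 6.48 × 22.90 ≈ 148 kt.
148 kt falls in the Category 5 band.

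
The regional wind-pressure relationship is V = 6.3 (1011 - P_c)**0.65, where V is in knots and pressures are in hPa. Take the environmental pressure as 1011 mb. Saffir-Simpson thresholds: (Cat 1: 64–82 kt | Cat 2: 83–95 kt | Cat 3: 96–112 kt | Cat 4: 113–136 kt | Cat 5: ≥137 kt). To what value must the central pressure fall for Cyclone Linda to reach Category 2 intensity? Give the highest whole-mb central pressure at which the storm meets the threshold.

Category 2 begins at V = 83 kt.
Required ΔP = (83/6.3)^(1/0.65) = 13.175^1.538 ≈ 52.80 mb.
P_c ≤ 1011 − 52.80 = 958.20, so the highest integer P_c is 958 mb.

958 mb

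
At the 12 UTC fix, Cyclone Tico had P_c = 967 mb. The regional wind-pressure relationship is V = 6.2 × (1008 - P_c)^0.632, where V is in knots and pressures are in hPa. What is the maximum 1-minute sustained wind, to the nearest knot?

ΔP = 1008 − 967 = 41 mb.
41^0.632 ≈ 10.454.
V ≈ 6.2 × 10.454 ≈ 64.8 kt.

65 kt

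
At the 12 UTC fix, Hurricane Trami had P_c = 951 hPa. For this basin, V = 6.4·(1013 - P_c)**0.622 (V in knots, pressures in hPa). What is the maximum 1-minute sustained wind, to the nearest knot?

ΔP = 1013 − 951 = 62 hPa.
62^0.622 ≈ 13.028.
V ≈ 6.4 × 13.028 ≈ 83.4 kt.

83 kt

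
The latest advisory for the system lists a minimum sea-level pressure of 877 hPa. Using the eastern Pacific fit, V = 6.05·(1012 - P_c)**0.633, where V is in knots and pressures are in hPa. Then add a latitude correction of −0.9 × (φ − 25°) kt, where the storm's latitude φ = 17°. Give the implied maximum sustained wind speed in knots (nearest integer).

ΔP = 1012 − 877 = 135 hPa.
135^0.633 ≈ 22.310.
V ≈ 6.05 × 22.310 ≈ 135.0 kt.
Latitude correction: −0.9 × (17 − 25) = 7.2 kt.
Corrected V ≈ 142.2 kt → 142 kt.

142 kt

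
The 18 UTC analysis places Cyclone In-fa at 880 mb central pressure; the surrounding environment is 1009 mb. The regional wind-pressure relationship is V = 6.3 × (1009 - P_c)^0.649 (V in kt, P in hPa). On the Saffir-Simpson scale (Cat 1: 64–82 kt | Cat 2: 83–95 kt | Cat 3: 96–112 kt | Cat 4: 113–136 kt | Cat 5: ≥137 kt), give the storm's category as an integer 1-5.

ΔP = 1009 − 880 = 129 mb.
V ≈ 6.3 × 129^0.649 = 6.3 × 23.43 ≈ 148 kt.
148 kt falls in the Category 5 band.

5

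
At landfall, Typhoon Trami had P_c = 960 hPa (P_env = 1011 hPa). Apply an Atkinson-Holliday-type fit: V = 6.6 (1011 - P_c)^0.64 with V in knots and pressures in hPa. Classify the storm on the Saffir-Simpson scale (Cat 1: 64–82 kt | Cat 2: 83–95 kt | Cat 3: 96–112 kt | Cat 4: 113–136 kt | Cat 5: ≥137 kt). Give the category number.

ΔP = 1011 − 960 = 51 hPa.
V ≈ 6.6 × 51^0.64 = 6.6 × 12.38 ≈ 82 kt.
82 kt falls in the Category 1 band.

1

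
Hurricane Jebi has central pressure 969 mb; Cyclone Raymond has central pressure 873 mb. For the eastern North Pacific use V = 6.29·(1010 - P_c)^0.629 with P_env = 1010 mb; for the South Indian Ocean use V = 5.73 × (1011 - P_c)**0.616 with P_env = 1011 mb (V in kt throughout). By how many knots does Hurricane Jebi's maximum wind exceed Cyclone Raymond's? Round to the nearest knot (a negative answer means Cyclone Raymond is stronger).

Hurricane Jebi: ΔP = 41; V ≈ 6.29 × 41^0.629 ≈ 65.03 kt.
Cyclone Raymond: ΔP = 138; V ≈ 5.73 × 138^0.616 ≈ 119.21 kt.
Difference ≈ 65.03 − 119.21 = -54.18 → -54 kt.

-54 kt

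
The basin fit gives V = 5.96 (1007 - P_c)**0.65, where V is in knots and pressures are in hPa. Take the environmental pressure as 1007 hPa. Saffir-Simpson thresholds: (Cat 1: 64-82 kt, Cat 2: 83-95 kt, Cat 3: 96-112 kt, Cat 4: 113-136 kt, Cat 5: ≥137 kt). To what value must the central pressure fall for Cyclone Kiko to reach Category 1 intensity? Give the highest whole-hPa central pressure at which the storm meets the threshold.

968 hPa

Category 1 begins at V = 64 kt.
Required ΔP = (64/5.96)^(1/0.65) = 10.738^1.538 ≈ 38.55 hPa.
P_c ≤ 1007 − 38.55 = 968.45, so the highest integer P_c is 968 hPa.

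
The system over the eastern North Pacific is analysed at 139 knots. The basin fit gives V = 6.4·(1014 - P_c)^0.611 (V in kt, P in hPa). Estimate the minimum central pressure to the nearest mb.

860 mb

ΔP = (V / 6.4)^(1/0.611) = (139/6.4)^1.637.
139/6.4 = 21.719; 21.719^1.637 ≈ 154.15 mb.
P_c = 1014 − 154.15 = 859.85 ≈ 860 mb.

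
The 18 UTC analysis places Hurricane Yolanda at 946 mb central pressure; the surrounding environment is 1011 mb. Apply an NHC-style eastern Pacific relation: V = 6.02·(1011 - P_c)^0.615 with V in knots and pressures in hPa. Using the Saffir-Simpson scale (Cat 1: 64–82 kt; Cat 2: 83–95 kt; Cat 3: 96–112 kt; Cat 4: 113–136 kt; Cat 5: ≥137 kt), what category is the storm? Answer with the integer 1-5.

1

ΔP = 1011 − 946 = 65 mb.
V ≈ 6.02 × 65^0.615 = 6.02 × 13.03 ≈ 78 kt.
78 kt falls in the Category 1 band.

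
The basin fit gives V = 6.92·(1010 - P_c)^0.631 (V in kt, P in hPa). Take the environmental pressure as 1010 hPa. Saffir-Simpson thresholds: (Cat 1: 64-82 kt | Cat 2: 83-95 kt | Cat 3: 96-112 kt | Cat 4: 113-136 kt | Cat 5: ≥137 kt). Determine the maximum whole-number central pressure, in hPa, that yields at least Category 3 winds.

945 hPa

Category 3 begins at V = 96 kt.
Required ΔP = (96/6.92)^(1/0.631) = 13.873^1.585 ≈ 64.58 hPa.
P_c ≤ 1010 − 64.58 = 945.42, so the highest integer P_c is 945 hPa.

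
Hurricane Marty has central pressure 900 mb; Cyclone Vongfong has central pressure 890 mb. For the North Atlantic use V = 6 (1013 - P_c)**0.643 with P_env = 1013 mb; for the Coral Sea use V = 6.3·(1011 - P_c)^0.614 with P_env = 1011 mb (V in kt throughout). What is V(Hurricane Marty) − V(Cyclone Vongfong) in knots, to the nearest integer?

Hurricane Marty: ΔP = 113; V ≈ 6 × 113^0.643 ≈ 125.40 kt.
Cyclone Vongfong: ΔP = 121; V ≈ 6.3 × 121^0.614 ≈ 119.72 kt.
Difference ≈ 125.40 − 119.72 = 5.68 → 6 kt.

6 kt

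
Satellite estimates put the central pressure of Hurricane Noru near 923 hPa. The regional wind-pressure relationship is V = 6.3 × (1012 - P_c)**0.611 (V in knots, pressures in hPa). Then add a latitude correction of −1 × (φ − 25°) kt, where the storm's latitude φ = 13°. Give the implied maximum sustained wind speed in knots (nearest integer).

ΔP = 1012 − 923 = 89 hPa.
89^0.611 ≈ 15.527.
V ≈ 6.3 × 15.527 ≈ 97.8 kt.
Latitude correction: −1 × (13 − 25) = 12 kt.
Corrected V ≈ 109.8 kt → 110 kt.

110 kt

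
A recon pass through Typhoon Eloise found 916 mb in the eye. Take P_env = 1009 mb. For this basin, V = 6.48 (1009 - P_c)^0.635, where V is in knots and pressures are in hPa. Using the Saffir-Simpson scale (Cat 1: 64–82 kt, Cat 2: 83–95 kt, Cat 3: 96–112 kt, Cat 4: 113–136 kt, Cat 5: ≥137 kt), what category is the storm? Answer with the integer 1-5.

4

ΔP = 1009 − 916 = 93 mb.
V ≈ 6.48 × 93^0.635 = 6.48 × 17.78 ≈ 115 kt.
115 kt falls in the Category 4 band.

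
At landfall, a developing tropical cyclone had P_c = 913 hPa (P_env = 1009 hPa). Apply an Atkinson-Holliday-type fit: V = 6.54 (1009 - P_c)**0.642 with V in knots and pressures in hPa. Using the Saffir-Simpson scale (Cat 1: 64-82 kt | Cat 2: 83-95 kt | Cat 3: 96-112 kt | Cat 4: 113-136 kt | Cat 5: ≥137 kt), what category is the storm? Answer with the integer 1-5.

4

ΔP = 1009 − 913 = 96 hPa.
V ≈ 6.54 × 96^0.642 = 6.54 × 18.73 ≈ 123 kt.
123 kt falls in the Category 4 band.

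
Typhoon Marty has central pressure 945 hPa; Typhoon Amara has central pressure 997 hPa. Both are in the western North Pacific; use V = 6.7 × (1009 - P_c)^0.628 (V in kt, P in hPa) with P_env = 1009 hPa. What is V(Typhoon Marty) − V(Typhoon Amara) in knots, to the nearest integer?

Typhoon Marty: ΔP = 64; V ≈ 6.7 × 64^0.628 ≈ 91.28 kt.
Typhoon Amara: ΔP = 12; V ≈ 6.7 × 12^0.628 ≈ 31.90 kt.
Difference ≈ 91.28 − 31.90 = 59.38 → 59 kt.

59 kt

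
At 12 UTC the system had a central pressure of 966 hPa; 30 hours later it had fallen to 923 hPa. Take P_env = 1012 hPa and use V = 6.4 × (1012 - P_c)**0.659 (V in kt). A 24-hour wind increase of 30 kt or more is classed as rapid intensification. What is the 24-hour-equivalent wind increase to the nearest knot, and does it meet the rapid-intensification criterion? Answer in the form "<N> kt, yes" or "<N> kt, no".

35 kt, yes

V₁: ΔP = 46, V ≈ 6.4 × 46^0.659 ≈ 79.79 kt.
V₂: ΔP = 89, V ≈ 6.4 × 89^0.659 ≈ 123.26 kt.
ΔV over 30 h = 43.47 kt → 24 h equivalent = 43.47 × 24/30 ≈ 34.78 kt.
35 kt ≥ 30 kt ⇒ rapid intensification.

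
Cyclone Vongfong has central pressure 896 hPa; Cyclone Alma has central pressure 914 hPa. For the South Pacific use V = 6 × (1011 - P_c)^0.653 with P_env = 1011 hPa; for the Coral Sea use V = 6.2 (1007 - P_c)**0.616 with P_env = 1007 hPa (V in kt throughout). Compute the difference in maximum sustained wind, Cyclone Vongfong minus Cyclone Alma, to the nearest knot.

32 kt

Cyclone Vongfong: ΔP = 115; V ≈ 6 × 115^0.653 ≈ 132.98 kt.
Cyclone Alma: ΔP = 93; V ≈ 6.2 × 93^0.616 ≈ 101.15 kt.
Difference ≈ 132.98 − 101.15 = 31.83 → 32 kt.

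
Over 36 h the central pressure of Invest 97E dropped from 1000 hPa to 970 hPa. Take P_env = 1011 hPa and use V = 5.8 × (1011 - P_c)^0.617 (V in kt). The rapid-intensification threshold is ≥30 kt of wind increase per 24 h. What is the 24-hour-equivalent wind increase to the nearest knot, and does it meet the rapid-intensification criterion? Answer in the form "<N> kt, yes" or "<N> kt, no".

21 kt, no

V₁: ΔP = 11, V ≈ 5.8 × 11^0.617 ≈ 25.47 kt.
V₂: ΔP = 41, V ≈ 5.8 × 41^0.617 ≈ 57.35 kt.
ΔV over 36 h = 31.88 kt → 24 h equivalent = 31.88 × 24/36 ≈ 21.25 kt.
21 kt < 30 kt ⇒ not rapid intensification.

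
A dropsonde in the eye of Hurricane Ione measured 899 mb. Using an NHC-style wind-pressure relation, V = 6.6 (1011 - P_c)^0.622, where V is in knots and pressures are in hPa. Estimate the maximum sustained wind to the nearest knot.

ΔP = 1011 − 899 = 112 mb.
112^0.622 ≈ 18.820.
V ≈ 6.6 × 18.820 ≈ 124.2 kt.

124 kt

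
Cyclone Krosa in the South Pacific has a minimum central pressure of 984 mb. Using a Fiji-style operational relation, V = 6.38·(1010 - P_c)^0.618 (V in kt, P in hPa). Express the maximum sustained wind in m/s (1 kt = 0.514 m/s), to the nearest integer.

25 m/s

ΔP = 1010 − 984 = 26 mb.
V ≈ 6.38 × 26^0.618 = 6.38 × 7.490 ≈ 47.783 kt.
47.783 × 0.514 ≈ 24.56 m/s → 25 m/s.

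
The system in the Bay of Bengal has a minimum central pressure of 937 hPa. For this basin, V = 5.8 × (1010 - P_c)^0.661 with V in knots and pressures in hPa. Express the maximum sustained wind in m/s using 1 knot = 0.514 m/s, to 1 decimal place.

50.8 m/s

ΔP = 1010 − 937 = 73 hPa.
V ≈ 5.8 × 73^0.661 = 5.8 × 17.047 ≈ 98.875 kt.
98.875 × 0.514 ≈ 50.82 m/s → 50.8 m/s.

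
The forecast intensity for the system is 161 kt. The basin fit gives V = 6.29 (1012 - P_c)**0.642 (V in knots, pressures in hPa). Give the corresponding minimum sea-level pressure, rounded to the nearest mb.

856 mb

ΔP = (V / 6.29)^(1/0.642) = (161/6.29)^1.558.
161/6.29 = 25.596; 25.596^1.558 ≈ 156.11 mb.
P_c = 1012 − 156.11 = 855.89 ≈ 856 mb.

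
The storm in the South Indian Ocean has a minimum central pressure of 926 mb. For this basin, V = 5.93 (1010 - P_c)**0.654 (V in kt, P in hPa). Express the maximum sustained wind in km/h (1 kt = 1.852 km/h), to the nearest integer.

ΔP = 1010 − 926 = 84 mb.
V ≈ 5.93 × 84^0.654 = 5.93 × 18.133 ≈ 107.531 kt.
107.531 × 1.852 ≈ 199.15 km/h → 199 km/h.

199 km/h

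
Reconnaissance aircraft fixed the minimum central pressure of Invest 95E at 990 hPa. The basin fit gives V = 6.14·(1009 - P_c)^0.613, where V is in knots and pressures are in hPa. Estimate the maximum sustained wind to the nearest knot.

ΔP = 1009 − 990 = 19 hPa.
19^0.613 ≈ 6.080.
V ≈ 6.14 × 6.080 ≈ 37.3 kt.

37 kt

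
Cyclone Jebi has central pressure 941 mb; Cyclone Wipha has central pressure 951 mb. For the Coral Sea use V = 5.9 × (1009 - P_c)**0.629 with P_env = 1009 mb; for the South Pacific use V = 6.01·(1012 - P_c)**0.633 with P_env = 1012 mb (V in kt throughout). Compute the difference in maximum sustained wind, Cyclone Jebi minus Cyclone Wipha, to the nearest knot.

3 kt

Cyclone Jebi: ΔP = 68; V ≈ 5.9 × 68^0.629 ≈ 83.85 kt.
Cyclone Wipha: ΔP = 61; V ≈ 6.01 × 61^0.633 ≈ 81.09 kt.
Difference ≈ 83.85 − 81.09 = 2.76 → 3 kt.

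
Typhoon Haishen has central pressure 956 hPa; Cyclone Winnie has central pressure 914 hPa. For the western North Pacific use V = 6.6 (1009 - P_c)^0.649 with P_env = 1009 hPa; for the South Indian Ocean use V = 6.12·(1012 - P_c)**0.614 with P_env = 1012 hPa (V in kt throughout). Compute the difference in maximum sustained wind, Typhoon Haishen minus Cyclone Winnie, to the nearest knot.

Typhoon Haishen: ΔP = 53; V ≈ 6.6 × 53^0.649 ≈ 86.82 kt.
Cyclone Winnie: ΔP = 98; V ≈ 6.12 × 98^0.614 ≈ 102.18 kt.
Difference ≈ 86.82 − 102.18 = -15.36 → -15 kt.

-15 kt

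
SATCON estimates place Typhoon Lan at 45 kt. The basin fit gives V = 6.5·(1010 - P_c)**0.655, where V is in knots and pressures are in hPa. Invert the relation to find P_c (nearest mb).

991 mb

ΔP = (V / 6.5)^(1/0.655) = (45/6.5)^1.527.
45/6.5 = 6.923; 6.923^1.527 ≈ 19.18 mb.
P_c = 1010 − 19.18 = 990.82 ≈ 991 mb.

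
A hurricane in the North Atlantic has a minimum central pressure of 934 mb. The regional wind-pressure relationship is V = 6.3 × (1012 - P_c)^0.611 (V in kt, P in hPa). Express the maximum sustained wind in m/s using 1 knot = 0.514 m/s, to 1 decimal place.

46.4 m/s

ΔP = 1012 − 934 = 78 mb.
V ≈ 6.3 × 78^0.611 = 6.3 × 14.324 ≈ 90.242 kt.
90.242 × 0.514 ≈ 46.38 m/s → 46.4 m/s.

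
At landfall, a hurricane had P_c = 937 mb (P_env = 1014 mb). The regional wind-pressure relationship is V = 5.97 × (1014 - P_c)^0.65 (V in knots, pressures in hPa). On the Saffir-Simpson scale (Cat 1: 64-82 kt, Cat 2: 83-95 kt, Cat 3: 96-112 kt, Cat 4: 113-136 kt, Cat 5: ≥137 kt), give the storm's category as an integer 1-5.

ΔP = 1014 − 937 = 77 mb.
V ≈ 5.97 × 77^0.65 = 5.97 × 16.84 ≈ 101 kt.
101 kt falls in the Category 3 band.

3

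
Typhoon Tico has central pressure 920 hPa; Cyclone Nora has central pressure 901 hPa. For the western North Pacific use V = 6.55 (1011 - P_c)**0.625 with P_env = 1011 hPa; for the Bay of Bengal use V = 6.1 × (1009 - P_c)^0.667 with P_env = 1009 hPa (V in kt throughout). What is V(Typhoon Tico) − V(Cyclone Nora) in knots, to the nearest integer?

-29 kt

Typhoon Tico: ΔP = 91; V ≈ 6.55 × 91^0.625 ≈ 109.81 kt.
Cyclone Nora: ΔP = 108; V ≈ 6.1 × 108^0.667 ≈ 138.56 kt.
Difference ≈ 109.81 − 138.56 = -28.75 → -29 kt.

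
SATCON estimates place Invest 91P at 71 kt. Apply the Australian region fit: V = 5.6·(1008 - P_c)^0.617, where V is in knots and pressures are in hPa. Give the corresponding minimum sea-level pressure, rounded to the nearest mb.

947 mb

ΔP = (V / 5.6)^(1/0.617) = (71/5.6)^1.621.
71/5.6 = 12.679; 12.679^1.621 ≈ 61.35 mb.
P_c = 1008 − 61.35 = 946.65 ≈ 947 mb.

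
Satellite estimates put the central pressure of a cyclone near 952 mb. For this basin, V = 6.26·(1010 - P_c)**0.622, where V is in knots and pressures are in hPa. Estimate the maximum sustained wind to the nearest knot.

ΔP = 1010 − 952 = 58 mb.
58^0.622 ≈ 12.498.
V ≈ 6.26 × 12.498 ≈ 78.2 kt.

78 kt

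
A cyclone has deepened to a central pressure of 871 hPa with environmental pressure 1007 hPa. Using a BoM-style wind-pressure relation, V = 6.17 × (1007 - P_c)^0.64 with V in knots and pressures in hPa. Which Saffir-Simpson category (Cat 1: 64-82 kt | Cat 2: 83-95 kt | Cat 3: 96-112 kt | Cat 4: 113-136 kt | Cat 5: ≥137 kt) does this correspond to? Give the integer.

5

ΔP = 1007 − 871 = 136 hPa.
V ≈ 6.17 × 136^0.64 = 6.17 × 23.20 ≈ 143 kt.
143 kt falls in the Category 5 band.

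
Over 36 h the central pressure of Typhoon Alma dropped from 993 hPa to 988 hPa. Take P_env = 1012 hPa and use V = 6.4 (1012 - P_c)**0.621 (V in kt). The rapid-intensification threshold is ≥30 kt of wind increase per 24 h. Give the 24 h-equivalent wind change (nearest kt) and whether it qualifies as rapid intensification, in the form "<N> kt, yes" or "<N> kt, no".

V₁: ΔP = 19, V ≈ 6.4 × 19^0.621 ≈ 39.84 kt.
V₂: ΔP = 24, V ≈ 6.4 × 24^0.621 ≈ 46.06 kt.
ΔV over 36 h = 6.22 kt → 24 h equivalent = 6.22 × 24/36 ≈ 4.15 kt.
4 kt < 30 kt ⇒ not rapid intensification.

4 kt, no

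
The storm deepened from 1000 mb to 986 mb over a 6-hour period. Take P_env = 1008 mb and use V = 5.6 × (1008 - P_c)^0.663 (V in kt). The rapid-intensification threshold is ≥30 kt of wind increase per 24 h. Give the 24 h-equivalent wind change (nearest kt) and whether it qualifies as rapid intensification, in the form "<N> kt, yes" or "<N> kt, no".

85 kt, yes

V₁: ΔP = 8, V ≈ 5.6 × 8^0.663 ≈ 22.23 kt.
V₂: ΔP = 22, V ≈ 5.6 × 22^0.663 ≈ 43.47 kt.
ΔV over 6 h = 21.24 kt → 24 h equivalent = 21.24 × 24/6 ≈ 84.96 kt.
85 kt ≥ 30 kt ⇒ rapid intensification.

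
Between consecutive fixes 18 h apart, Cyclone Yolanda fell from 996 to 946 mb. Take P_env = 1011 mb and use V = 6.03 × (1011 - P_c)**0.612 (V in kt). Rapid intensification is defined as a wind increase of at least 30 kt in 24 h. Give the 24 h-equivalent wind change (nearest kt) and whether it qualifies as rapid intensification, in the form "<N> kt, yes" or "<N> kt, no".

V₁: ΔP = 15, V ≈ 6.03 × 15^0.612 ≈ 31.63 kt.
V₂: ΔP = 65, V ≈ 6.03 × 65^0.612 ≈ 77.59 kt.
ΔV over 18 h = 45.96 kt → 24 h equivalent = 45.96 × 24/18 ≈ 61.28 kt.
61 kt ≥ 30 kt ⇒ rapid intensification.

61 kt, yes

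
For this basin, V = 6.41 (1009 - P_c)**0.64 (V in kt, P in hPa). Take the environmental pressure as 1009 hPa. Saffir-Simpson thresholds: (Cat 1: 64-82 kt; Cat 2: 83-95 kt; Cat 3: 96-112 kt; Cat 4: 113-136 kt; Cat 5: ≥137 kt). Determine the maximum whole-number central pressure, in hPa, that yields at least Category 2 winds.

Category 2 begins at V = 83 kt.
Required ΔP = (83/6.41)^(1/0.64) = 12.949^1.562 ≈ 54.68 hPa.
P_c ≤ 1009 − 54.68 = 954.32, so the highest integer P_c is 954 hPa.

954 hPa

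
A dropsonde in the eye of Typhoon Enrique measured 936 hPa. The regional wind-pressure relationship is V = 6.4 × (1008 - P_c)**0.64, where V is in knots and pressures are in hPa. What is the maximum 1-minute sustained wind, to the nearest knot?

99 kt

ΔP = 1008 − 936 = 72 hPa.
72^0.64 ≈ 15.442.
V ≈ 6.4 × 15.442 ≈ 98.8 kt.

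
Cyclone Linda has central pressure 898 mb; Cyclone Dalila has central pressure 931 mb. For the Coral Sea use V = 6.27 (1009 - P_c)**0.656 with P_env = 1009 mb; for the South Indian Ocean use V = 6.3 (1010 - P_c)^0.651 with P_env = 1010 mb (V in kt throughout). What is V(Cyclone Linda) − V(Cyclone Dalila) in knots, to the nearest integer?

Cyclone Linda: ΔP = 111; V ≈ 6.27 × 111^0.656 ≈ 137.72 kt.
Cyclone Dalila: ΔP = 79; V ≈ 6.3 × 79^0.651 ≈ 108.32 kt.
Difference ≈ 137.72 − 108.32 = 29.40 → 29 kt.

29 kt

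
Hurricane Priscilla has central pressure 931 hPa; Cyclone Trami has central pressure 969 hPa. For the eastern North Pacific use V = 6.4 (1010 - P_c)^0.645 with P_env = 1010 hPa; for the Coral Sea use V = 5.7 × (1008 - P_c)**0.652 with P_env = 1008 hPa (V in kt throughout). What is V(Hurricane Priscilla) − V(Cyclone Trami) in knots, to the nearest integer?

45 kt

Hurricane Priscilla: ΔP = 79; V ≈ 6.4 × 79^0.645 ≈ 107.19 kt.
Cyclone Trami: ΔP = 39; V ≈ 5.7 × 39^0.652 ≈ 62.12 kt.
Difference ≈ 107.19 − 62.12 = 45.07 → 45 kt.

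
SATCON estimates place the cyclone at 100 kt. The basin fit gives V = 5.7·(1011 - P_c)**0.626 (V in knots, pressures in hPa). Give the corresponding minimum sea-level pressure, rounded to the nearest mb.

914 mb

ΔP = (V / 5.7)^(1/0.626) = (100/5.7)^1.597.
100/5.7 = 17.544; 17.544^1.597 ≈ 97.14 mb.
P_c = 1011 − 97.14 = 913.86 ≈ 914 mb.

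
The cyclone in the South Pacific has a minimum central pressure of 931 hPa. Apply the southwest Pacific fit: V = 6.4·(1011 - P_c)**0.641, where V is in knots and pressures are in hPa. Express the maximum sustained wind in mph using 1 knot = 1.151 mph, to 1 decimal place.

122.2 mph

ΔP = 1011 − 931 = 80 hPa.
V ≈ 6.4 × 80^0.641 = 6.4 × 16.591 ≈ 106.184 kt.
106.184 × 1.151 ≈ 122.22 mph → 122.2 mph.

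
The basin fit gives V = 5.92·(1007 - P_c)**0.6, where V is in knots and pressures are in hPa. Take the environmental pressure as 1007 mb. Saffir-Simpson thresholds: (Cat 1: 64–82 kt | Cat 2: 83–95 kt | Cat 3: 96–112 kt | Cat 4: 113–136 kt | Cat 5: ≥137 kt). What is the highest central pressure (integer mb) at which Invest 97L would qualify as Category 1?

954 mb

Category 1 begins at V = 64 kt.
Required ΔP = (64/5.92)^(1/0.6) = 10.811^1.667 ≈ 52.86 mb.
P_c ≤ 1007 − 52.86 = 954.14, so the highest integer P_c is 954 mb.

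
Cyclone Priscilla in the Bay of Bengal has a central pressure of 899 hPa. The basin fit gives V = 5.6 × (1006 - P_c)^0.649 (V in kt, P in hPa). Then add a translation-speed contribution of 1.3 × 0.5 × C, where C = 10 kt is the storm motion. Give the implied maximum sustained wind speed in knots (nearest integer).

ΔP = 1006 − 899 = 107 hPa.
107^0.649 ≈ 20.752.
V ≈ 5.6 × 20.752 ≈ 116.2 kt.
Translation term: 1.3 × 0.5 × 10 = 6.5 kt.
Corrected V ≈ 122.7 kt → 123 kt.

123 kt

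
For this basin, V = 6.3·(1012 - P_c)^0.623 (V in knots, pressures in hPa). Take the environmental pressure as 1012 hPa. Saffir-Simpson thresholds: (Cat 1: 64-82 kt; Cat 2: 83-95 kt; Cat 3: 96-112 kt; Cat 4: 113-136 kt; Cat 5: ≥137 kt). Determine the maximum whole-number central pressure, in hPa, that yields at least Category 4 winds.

909 hPa

Category 4 begins at V = 113 kt.
Required ΔP = (113/6.3)^(1/0.623) = 17.937^1.605 ≈ 102.90 hPa.
P_c ≤ 1012 − 102.90 = 909.10, so the highest integer P_c is 909 hPa.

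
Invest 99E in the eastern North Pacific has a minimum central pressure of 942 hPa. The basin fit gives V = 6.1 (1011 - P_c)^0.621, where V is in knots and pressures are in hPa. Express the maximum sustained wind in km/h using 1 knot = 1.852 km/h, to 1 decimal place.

156.6 km/h

ΔP = 1011 − 942 = 69 hPa.
V ≈ 6.1 × 69^0.621 = 6.1 × 13.865 ≈ 84.578 kt.
84.578 × 1.852 ≈ 156.64 km/h → 156.6 km/h.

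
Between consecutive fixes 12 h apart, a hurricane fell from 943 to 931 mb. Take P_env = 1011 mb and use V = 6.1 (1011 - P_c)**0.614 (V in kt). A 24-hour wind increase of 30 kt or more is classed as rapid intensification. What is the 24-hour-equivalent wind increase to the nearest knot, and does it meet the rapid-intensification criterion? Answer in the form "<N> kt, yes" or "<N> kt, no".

V₁: ΔP = 68, V ≈ 6.1 × 68^0.614 ≈ 81.37 kt.
V₂: ΔP = 80, V ≈ 6.1 × 80^0.614 ≈ 89.91 kt.
ΔV over 12 h = 8.54 kt → 24 h equivalent = 8.54 × 24/12 ≈ 17.08 kt.
17 kt < 30 kt ⇒ not rapid intensification.

17 kt, no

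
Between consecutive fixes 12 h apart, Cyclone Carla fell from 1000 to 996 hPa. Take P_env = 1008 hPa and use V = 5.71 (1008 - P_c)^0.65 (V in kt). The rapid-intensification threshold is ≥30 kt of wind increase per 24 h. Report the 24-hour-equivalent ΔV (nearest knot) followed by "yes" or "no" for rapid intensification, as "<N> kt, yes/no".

V₁: ΔP = 8, V ≈ 5.71 × 8^0.65 ≈ 22.06 kt.
V₂: ΔP = 12, V ≈ 5.71 × 12^0.65 ≈ 28.71 kt.
ΔV over 12 h = 6.65 kt → 24 h equivalent = 6.65 × 24/12 ≈ 13.30 kt.
13 kt < 30 kt ⇒ not rapid intensification.

13 kt, no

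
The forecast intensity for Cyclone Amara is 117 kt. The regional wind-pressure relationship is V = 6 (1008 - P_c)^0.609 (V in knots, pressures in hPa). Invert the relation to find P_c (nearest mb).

ΔP = (V / 6)^(1/0.609) = (117/6)^1.642.
117/6 = 19.500; 19.500^1.642 ≈ 131.31 mb.
P_c = 1008 − 131.31 = 876.69 ≈ 877 mb.

877 mb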